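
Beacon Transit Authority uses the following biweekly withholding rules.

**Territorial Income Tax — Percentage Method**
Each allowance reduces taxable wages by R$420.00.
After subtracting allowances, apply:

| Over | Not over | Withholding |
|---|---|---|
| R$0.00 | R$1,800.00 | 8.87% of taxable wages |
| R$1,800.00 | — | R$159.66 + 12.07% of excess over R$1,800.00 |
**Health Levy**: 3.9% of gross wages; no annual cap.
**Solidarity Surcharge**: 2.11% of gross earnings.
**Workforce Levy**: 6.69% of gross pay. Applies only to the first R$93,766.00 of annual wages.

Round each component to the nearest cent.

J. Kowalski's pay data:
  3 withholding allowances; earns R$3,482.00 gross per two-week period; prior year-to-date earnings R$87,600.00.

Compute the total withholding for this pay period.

Territorial Income Tax: taxable = R$3,482.00 − 3×R$420.00 = R$2,222.00
  R$159.66 + 12.07% × (R$2,222.00 − R$1,800.00) = R$159.66 + 12.07% × R$422.00 = R$210.60
Health Levy: 3.9% × R$3,482.00 = R$135.80
Solidarity Surcharge: 2.11% × R$3,482.00 = R$73.47
Workforce Levy: 6.69% × R$3,482.00 = R$232.95
Total: R$210.60 + R$135.80 + R$73.47 + R$232.95 = R$652.82

R$652.82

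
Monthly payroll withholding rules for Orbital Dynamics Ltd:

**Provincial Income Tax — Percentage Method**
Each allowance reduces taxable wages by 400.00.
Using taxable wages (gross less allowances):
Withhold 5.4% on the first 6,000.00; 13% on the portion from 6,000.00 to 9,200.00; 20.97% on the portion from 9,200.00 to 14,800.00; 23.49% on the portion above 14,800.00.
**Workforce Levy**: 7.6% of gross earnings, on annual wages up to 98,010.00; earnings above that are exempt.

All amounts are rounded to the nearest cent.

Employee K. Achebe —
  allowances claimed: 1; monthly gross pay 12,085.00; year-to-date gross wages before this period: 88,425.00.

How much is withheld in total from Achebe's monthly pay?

1,989.56

Provincial Income Tax: taxable = 12,085.00 − 1×400.00 = 11,685.00
  740.00 + 20.97% × (11,685.00 − 9,200.00) = 740.00 + 20.97% × 2,485.00 = 1,261.10
Workforce Levy: cap 98,010.00 − YTD 88,425.00 = 9,585.00 subject; 7.6% × 9,585.00 = 728.46
Total: 1,261.10 + 728.46 = 1,989.56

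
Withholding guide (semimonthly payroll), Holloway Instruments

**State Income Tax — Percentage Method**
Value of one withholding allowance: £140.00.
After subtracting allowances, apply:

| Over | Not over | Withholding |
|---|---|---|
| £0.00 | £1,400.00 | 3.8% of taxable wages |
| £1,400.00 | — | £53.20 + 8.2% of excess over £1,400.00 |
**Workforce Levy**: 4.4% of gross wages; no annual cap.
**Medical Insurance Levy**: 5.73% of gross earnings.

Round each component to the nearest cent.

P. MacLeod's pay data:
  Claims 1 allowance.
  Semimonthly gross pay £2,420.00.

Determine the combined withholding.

State Income Tax: taxable = £2,420.00 − 1×£140.00 = £2,280.00
  £53.20 + 8.2% × (£2,280.00 − £1,400.00) = £53.20 + 8.2% × £880.00 = £125.36
Workforce Levy: 4.4% × £2,420.00 = £106.48
Medical Insurance Levy: 5.73% × £2,420.00 = £138.67
Total: £125.36 + £106.48 + £138.67 = £370.51

£370.51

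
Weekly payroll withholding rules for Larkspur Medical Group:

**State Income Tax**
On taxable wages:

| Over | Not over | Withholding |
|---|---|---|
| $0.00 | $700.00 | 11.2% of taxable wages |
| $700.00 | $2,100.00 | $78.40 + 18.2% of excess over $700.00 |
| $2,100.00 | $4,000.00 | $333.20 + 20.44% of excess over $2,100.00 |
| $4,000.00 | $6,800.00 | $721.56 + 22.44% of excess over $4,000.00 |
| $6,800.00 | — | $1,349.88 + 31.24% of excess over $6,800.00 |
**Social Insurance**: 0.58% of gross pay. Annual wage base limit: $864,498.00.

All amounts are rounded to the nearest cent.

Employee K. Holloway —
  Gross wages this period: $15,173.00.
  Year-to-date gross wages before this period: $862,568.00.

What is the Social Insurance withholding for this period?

$11.19

Social Insurance: cap $864,498.00 − YTD $862,568.00 = $1,930.00 subject; 0.58% × $1,930.00 = $11.19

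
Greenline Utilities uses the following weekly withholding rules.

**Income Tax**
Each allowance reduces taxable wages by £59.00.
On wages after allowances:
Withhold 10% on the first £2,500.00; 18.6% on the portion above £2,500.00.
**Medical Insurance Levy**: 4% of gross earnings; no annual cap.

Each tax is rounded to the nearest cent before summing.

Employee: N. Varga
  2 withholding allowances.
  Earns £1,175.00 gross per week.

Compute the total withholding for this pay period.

Income Tax: taxable = £1,175.00 − 2×£59.00 = £1,057.00
  10% × £1,057.00 = £105.70
Medical Insurance Levy: 4% × £1,175.00 = £47.00
Total: £105.70 + £47.00 = £152.70

£152.70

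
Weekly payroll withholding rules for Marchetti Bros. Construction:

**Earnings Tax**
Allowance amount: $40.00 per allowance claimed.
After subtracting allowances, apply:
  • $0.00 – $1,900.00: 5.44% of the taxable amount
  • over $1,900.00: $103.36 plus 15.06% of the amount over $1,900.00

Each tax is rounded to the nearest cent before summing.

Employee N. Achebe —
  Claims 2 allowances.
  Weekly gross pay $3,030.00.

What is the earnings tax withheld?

$261.49

Earnings Tax: taxable = $3,030.00 − 2×$40.00 = $2,950.00
  $103.36 + 15.06% × ($2,950.00 − $1,900.00) = $103.36 + 15.06% × $1,050.00 = $261.49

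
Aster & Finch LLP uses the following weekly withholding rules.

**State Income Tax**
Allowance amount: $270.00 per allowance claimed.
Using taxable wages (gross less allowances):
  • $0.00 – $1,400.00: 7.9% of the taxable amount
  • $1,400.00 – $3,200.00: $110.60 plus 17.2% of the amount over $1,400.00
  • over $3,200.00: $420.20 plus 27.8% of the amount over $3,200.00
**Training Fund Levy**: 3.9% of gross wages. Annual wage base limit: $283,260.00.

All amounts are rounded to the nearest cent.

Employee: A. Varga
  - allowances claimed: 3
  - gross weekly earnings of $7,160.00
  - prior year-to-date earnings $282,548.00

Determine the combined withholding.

State Income Tax: taxable = $7,160.00 − 3×$270.00 = $6,350.00
  $420.20 + 27.8% × ($6,350.00 − $3,200.00) = $420.20 + 27.8% × $3,150.00 = $1,295.90
Training Fund Levy: cap $283,260.00 − YTD $282,548.00 = $712.00 subject; 3.9% × $712.00 = $27.77
Total: $1,295.90 + $27.77 = $1,323.67

$1,323.67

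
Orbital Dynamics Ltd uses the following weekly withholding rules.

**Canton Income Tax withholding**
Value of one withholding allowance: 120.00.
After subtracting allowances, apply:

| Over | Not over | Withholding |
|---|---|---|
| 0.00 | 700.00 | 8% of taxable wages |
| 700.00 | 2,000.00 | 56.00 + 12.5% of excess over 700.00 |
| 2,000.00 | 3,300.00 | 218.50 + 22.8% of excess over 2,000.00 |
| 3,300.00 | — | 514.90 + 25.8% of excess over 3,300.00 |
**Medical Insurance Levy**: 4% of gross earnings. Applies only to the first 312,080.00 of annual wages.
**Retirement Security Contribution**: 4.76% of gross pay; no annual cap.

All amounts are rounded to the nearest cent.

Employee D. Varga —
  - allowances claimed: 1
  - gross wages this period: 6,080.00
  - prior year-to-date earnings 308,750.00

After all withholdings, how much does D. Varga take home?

Canton Income Tax: taxable = 6,080.00 − 1×120.00 = 5,960.00
  514.90 + 25.8% × (5,960.00 − 3,300.00) = 514.90 + 25.8% × 2,660.00 = 1,201.18
Medical Insurance Levy: cap 312,080.00 − YTD 308,750.00 = 3,330.00 subject; 4% × 3,330.00 = 133.20
Retirement Security Contribution: 4.76% × 6,080.00 = 289.41
Total withheld: 1,201.18 + 133.20 + 289.41 = 1,623.79
Net pay: 6,080.00 − 1,623.79 = 4,456.21

4,456.21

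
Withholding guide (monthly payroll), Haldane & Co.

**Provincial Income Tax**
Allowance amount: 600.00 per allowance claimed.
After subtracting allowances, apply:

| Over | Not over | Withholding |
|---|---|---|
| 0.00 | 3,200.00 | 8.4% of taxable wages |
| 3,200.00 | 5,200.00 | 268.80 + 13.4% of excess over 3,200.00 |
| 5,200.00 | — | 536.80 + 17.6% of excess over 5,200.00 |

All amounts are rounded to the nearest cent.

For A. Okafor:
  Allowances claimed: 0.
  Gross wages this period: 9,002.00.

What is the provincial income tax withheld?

1,205.95

Provincial Income Tax: taxable = 9,002.00
  536.80 + 17.6% × (9,002.00 − 5,200.00) = 536.80 + 17.6% × 3,802.00 = 1,205.95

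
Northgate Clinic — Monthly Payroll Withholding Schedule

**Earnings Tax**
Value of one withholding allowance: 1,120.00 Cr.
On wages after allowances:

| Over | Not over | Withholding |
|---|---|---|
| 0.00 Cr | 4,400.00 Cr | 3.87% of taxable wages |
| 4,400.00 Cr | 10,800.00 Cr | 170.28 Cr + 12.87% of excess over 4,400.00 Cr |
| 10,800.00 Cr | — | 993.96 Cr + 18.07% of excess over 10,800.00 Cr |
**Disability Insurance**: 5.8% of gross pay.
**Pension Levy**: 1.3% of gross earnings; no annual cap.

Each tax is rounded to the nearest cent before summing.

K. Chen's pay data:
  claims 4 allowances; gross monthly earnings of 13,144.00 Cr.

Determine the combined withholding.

Earnings Tax: taxable = 13,144.00 Cr − 4×1,120.00 Cr = 8,664.00 Cr
  170.28 Cr + 12.87% × (8,664.00 Cr − 4,400.00 Cr) = 170.28 Cr + 12.87% × 4,264.00 Cr = 719.06 Cr
Disability Insurance: 5.8% × 13,144.00 Cr = 762.35 Cr
Pension Levy: 1.3% × 13,144.00 Cr = 170.87 Cr
Total: 719.06 Cr + 762.35 Cr + 170.87 Cr = 1,652.28 Cr

1,652.28 Cr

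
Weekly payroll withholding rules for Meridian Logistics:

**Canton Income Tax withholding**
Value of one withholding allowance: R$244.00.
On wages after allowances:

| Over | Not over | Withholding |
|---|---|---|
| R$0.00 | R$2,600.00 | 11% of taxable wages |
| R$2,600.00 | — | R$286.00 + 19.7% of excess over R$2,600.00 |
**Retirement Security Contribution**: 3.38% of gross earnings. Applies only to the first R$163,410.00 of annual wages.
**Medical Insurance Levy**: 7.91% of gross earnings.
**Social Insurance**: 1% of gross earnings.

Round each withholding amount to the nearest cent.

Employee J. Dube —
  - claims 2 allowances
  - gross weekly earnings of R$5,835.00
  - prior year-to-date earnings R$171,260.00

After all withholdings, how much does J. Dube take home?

Canton Income Tax: taxable = R$5,835.00 − 2×R$244.00 = R$5,347.00
  R$286.00 + 19.7% × (R$5,347.00 − R$2,600.00) = R$286.00 + 19.7% × R$2,747.00 = R$827.16
Retirement Security Contribution: YTD R$171,260.00 ≥ cap R$163,410.00 → R$0.00
Medical Insurance Levy: 7.91% × R$5,835.00 = R$461.55
Social Insurance: 1% × R$5,835.00 = R$58.35
Total withheld: R$827.16 + R$0.00 + R$461.55 + R$58.35 = R$1,347.06
Net pay: R$5,835.00 − R$1,347.06 = R$4,487.94

R$4,487.94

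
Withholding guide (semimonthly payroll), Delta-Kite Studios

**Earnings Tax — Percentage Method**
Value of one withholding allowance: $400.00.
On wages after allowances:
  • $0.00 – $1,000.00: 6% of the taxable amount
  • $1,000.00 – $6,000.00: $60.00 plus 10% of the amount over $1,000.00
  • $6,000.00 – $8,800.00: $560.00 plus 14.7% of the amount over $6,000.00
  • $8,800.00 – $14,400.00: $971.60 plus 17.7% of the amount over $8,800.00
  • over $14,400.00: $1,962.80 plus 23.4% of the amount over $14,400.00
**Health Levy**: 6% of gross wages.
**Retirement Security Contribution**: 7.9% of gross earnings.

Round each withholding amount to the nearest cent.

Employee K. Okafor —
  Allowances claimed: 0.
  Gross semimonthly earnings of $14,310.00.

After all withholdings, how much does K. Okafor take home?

$10,374.04

Earnings Tax: taxable = $14,310.00
  $971.60 + 17.7% × ($14,310.00 − $8,800.00) = $971.60 + 17.7% × $5,510.00 = $1,946.87
Health Levy: 6% × $14,310.00 = $858.60
Retirement Security Contribution: 7.9% × $14,310.00 = $1,130.49
Total withheld: $1,946.87 + $858.60 + $1,130.49 = $3,935.96
Net pay: $14,310.00 − $3,935.96 = $10,374.04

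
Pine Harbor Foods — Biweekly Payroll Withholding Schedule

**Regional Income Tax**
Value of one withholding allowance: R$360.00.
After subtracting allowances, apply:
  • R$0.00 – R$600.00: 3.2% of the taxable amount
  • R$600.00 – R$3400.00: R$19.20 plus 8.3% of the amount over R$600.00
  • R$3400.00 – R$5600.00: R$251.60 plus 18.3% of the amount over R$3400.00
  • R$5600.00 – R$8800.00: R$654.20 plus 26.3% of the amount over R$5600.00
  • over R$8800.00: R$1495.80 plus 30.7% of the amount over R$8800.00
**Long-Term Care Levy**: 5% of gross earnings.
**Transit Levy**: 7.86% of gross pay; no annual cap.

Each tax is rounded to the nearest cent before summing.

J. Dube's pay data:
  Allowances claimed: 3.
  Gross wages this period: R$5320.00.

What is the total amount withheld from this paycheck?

R$1089.47

Regional Income Tax: taxable = R$5320.00 − 3×R$360.00 = R$4240.00
  R$251.60 + 18.3% × (R$4240.00 − R$3400.00) = R$251.60 + 18.3% × R$840.00 = R$405.32
Long-Term Care Levy: 5% × R$5320.00 = R$266.00
Transit Levy: 7.86% × R$5320.00 = R$418.15
Total: R$405.32 + R$266.00 + R$418.15 = R$1089.47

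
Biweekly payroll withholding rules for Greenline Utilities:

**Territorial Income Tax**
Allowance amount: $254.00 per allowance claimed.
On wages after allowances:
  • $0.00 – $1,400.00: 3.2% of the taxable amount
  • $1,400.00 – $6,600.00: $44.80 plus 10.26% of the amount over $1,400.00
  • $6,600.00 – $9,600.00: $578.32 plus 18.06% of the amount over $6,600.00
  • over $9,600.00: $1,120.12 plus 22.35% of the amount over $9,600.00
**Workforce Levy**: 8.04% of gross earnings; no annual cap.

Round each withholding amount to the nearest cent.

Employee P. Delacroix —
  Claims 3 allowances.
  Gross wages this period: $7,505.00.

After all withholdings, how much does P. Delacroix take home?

Territorial Income Tax: taxable = $7,505.00 − 3×$254.00 = $6,743.00
  $578.32 + 18.06% × ($6,743.00 − $6,600.00) = $578.32 + 18.06% × $143.00 = $604.15
Workforce Levy: 8.04% × $7,505.00 = $603.40
Total withheld: $604.15 + $603.40 = $1,207.55
Net pay: $7,505.00 − $1,207.55 = $6,297.45

$6,297.45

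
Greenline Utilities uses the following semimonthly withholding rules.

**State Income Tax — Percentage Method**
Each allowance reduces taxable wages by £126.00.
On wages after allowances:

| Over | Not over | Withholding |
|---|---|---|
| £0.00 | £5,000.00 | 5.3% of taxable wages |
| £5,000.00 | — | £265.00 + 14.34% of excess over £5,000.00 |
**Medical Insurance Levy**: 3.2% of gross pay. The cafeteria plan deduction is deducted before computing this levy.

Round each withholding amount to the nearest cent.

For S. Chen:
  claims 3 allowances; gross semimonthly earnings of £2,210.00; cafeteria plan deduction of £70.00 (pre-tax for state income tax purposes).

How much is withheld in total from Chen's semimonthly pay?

State Income Tax: taxable = £2,210.00 − £70.00 − 3×£126.00 = £1,762.00
  5.3% × £1,762.00 = £93.39
Medical Insurance Levy: 3.2% × £2,140.00 = £68.48
Total: £93.39 + £68.48 = £161.87

£161.87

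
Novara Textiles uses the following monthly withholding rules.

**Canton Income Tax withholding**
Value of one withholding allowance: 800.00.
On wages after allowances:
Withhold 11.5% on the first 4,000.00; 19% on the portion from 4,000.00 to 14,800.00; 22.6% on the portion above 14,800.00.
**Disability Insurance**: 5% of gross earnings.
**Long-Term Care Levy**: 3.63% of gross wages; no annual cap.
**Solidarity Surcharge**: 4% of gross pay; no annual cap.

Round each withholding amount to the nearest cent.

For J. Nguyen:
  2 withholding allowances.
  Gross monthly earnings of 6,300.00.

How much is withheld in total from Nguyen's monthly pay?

1,388.69

Canton Income Tax: taxable = 6,300.00 − 2×800.00 = 4,700.00
  460.00 + 19% × (4,700.00 − 4,000.00) = 460.00 + 19% × 700.00 = 593.00
Disability Insurance: 5% × 6,300.00 = 315.00
Long-Term Care Levy: 3.63% × 6,300.00 = 228.69
Solidarity Surcharge: 4% × 6,300.00 = 252.00
Total: 593.00 + 315.00 + 228.69 + 252.00 = 1,388.69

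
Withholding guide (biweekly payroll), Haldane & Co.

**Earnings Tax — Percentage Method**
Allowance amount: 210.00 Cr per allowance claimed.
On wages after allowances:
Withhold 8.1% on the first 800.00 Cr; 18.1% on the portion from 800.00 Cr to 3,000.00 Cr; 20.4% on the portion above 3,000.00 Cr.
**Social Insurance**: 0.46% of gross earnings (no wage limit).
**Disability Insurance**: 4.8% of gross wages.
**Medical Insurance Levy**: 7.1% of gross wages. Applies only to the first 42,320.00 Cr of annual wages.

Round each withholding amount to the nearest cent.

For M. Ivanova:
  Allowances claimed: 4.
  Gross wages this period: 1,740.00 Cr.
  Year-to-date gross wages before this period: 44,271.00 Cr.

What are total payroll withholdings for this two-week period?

174.42 Cr

Earnings Tax: taxable = 1,740.00 Cr − 4×210.00 Cr = 900.00 Cr
  64.80 Cr + 18.1% × (900.00 Cr − 800.00 Cr) = 64.80 Cr + 18.1% × 100.00 Cr = 82.90 Cr
Social Insurance: 0.46% × 1,740.00 Cr = 8.00 Cr
Disability Insurance: 4.8% × 1,740.00 Cr = 83.52 Cr
Medical Insurance Levy: YTD 44,271.00 Cr ≥ cap 42,320.00 Cr → 0.00 Cr
Total: 82.90 Cr + 8.00 Cr + 83.52 Cr + 0.00 Cr = 174.42 Cr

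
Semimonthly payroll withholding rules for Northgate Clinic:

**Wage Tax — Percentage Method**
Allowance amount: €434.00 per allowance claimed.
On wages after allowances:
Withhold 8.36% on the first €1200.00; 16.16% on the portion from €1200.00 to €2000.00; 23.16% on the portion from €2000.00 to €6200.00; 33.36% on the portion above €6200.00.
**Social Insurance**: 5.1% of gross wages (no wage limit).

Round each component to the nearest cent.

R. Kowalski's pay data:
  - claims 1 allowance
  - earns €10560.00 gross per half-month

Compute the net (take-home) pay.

€7509.41

Wage Tax: taxable = €10560.00 − 1×€434.00 = €10126.00
  €1202.32 + 33.36% × (€10126.00 − €6200.00) = €1202.32 + 33.36% × €3926.00 = €2512.03
Social Insurance: 5.1% × €10560.00 = €538.56
Total withheld: €2512.03 + €538.56 = €3050.59
Net pay: €10560.00 − €3050.59 = €7509.41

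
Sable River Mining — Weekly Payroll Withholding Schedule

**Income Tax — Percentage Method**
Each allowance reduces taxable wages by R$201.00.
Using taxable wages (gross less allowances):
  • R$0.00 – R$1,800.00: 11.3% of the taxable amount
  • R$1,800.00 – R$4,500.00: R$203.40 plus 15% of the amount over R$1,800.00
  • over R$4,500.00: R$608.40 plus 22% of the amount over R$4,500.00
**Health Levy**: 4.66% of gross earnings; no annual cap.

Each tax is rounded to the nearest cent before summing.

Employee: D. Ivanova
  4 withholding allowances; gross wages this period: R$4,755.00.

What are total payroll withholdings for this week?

R$747.63

Income Tax: taxable = R$4,755.00 − 4×R$201.00 = R$3,951.00
  R$203.40 + 15% × (R$3,951.00 − R$1,800.00) = R$203.40 + 15% × R$2,151.00 = R$526.05
Health Levy: 4.66% × R$4,755.00 = R$221.58
Total: R$526.05 + R$221.58 = R$747.63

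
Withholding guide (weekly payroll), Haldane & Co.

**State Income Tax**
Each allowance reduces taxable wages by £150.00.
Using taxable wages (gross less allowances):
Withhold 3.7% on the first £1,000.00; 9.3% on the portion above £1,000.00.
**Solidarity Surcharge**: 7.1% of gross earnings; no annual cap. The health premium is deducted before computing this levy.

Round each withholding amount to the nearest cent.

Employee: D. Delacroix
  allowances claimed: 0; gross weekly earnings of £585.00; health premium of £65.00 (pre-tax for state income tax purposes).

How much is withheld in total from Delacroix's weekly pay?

State Income Tax: taxable = £585.00 − £65.00 = £520.00
  3.7% × £520.00 = £19.24
Solidarity Surcharge: 7.1% × £520.00 = £36.92
Total: £19.24 + £36.92 = £56.16

£56.16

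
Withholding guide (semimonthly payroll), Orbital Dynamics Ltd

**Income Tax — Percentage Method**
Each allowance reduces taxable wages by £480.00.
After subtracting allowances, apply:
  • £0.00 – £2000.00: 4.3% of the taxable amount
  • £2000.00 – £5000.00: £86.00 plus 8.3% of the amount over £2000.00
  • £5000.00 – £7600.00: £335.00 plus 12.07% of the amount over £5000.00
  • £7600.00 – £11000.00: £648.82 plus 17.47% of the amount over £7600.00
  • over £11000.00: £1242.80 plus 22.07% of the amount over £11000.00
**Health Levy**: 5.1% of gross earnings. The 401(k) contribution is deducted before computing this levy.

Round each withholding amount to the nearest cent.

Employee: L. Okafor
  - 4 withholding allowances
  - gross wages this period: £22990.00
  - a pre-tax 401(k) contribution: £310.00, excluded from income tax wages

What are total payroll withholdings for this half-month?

Income Tax: taxable = £22990.00 − £310.00 − 4×£480.00 = £20760.00
  £1242.80 + 22.07% × (£20760.00 − £11000.00) = £1242.80 + 22.07% × £9760.00 = £3396.83
Health Levy: 5.1% × £22680.00 = £1156.68
Total: £3396.83 + £1156.68 = £4553.51

£4553.51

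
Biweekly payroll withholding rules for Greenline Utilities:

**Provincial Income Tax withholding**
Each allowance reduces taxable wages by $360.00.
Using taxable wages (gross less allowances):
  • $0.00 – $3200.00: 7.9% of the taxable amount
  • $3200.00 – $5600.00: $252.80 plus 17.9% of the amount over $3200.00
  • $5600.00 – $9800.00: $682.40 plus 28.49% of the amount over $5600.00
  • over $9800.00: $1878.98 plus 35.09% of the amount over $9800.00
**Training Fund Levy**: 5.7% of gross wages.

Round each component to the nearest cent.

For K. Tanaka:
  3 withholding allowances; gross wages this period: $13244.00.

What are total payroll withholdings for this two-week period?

Provincial Income Tax: taxable = $13244.00 − 3×$360.00 = $12164.00
  $1878.98 + 35.09% × ($12164.00 − $9800.00) = $1878.98 + 35.09% × $2364.00 = $2708.51
Training Fund Levy: 5.7% × $13244.00 = $754.91
Total: $2708.51 + $754.91 = $3463.42

$3463.42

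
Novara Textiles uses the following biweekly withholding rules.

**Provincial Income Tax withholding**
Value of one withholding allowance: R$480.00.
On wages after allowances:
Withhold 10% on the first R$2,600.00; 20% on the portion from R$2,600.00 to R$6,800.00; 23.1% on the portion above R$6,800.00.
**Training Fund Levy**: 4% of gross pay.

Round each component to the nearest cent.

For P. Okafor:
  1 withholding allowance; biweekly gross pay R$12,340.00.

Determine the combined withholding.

Provincial Income Tax: taxable = R$12,340.00 − 1×R$480.00 = R$11,860.00
  R$1,100.00 + 23.1% × (R$11,860.00 − R$6,800.00) = R$1,100.00 + 23.1% × R$5,060.00 = R$2,268.86
Training Fund Levy: 4% × R$12,340.00 = R$493.60
Total: R$2,268.86 + R$493.60 = R$2,762.46

R$2,762.46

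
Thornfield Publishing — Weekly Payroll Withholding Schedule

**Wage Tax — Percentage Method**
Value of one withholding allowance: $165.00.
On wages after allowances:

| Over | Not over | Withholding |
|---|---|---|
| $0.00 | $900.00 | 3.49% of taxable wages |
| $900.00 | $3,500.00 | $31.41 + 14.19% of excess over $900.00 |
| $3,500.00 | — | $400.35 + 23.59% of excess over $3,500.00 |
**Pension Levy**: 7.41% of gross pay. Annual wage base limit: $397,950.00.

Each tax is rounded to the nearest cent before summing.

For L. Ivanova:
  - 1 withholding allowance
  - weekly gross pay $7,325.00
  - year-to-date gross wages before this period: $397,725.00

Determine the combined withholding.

Wage Tax: taxable = $7,325.00 − 1×$165.00 = $7,160.00
  $400.35 + 23.59% × ($7,160.00 − $3,500.00) = $400.35 + 23.59% × $3,660.00 = $1,263.74
Pension Levy: cap $397,950.00 − YTD $397,725.00 = $225.00 subject; 7.41% × $225.00 = $16.67
Total: $1,263.74 + $16.67 = $1,280.41

$1,280.41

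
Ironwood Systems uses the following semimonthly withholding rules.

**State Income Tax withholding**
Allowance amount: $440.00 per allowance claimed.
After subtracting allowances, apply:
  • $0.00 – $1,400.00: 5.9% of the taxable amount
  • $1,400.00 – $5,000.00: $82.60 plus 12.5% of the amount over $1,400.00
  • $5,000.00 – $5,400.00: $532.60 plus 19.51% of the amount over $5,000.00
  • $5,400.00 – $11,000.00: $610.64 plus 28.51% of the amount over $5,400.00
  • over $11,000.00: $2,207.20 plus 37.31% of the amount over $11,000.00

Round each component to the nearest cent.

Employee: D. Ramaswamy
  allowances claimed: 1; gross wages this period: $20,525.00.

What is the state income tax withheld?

$5,596.81

State Income Tax: taxable = $20,525.00 − 1×$440.00 = $20,085.00
  $2,207.20 + 37.31% × ($20,085.00 − $11,000.00) = $2,207.20 + 37.31% × $9,085.00 = $5,596.81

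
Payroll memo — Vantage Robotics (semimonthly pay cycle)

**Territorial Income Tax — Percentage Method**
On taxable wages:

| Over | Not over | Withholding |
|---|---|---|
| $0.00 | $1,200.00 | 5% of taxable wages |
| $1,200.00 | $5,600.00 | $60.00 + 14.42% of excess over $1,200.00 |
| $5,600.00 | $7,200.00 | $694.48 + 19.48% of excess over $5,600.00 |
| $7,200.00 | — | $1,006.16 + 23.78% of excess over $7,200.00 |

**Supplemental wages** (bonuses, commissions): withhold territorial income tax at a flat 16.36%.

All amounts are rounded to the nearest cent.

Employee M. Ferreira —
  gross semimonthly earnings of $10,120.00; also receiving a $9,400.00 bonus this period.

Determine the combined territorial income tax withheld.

$3,238.38

Territorial Income Tax: taxable = $10,120.00
  $1,006.16 + 23.78% × ($10,120.00 − $7,200.00) = $1,006.16 + 23.78% × $2,920.00 = $1,700.54
Supplemental (16.36% flat on bonus): 16.36% × $9,400.00 = $1,537.84
Total territorial income tax: $1,700.54 + $1,537.84 = $3,238.38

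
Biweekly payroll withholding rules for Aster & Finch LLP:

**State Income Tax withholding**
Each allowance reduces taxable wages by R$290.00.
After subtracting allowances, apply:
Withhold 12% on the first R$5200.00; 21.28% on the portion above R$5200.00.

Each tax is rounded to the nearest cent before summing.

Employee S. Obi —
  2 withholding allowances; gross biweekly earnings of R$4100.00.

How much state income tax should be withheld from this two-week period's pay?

State Income Tax: taxable = R$4100.00 − 2×R$290.00 = R$3520.00
  12% × R$3520.00 = R$422.40

R$422.40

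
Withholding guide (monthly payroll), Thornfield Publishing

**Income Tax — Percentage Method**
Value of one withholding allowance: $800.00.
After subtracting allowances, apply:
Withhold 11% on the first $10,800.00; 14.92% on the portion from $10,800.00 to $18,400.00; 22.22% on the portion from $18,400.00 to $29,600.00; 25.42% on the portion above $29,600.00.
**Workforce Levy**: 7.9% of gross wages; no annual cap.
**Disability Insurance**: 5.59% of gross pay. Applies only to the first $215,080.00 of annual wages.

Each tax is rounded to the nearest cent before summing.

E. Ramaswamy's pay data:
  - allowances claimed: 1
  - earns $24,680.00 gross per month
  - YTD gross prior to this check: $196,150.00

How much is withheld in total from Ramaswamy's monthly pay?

Income Tax: taxable = $24,680.00 − 1×$800.00 = $23,880.00
  $2,321.92 + 22.22% × ($23,880.00 − $18,400.00) = $2,321.92 + 22.22% × $5,480.00 = $3,539.58
Workforce Levy: 7.9% × $24,680.00 = $1,949.72
Disability Insurance: cap $215,080.00 − YTD $196,150.00 = $18,930.00 subject; 5.59% × $18,930.00 = $1,058.19
Total: $3,539.58 + $1,949.72 + $1,058.19 = $6,547.49

$6,547.49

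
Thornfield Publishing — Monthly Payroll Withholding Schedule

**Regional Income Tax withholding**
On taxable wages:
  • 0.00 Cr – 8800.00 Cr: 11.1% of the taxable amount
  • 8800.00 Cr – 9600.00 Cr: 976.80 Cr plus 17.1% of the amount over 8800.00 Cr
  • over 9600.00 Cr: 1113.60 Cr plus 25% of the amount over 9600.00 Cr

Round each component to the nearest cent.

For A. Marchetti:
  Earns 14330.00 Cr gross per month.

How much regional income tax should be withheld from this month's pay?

Regional Income Tax: taxable = 14330.00 Cr
  1113.60 Cr + 25% × (14330.00 Cr − 9600.00 Cr) = 1113.60 Cr + 25% × 4730.00 Cr = 2296.10 Cr

2296.10 Cr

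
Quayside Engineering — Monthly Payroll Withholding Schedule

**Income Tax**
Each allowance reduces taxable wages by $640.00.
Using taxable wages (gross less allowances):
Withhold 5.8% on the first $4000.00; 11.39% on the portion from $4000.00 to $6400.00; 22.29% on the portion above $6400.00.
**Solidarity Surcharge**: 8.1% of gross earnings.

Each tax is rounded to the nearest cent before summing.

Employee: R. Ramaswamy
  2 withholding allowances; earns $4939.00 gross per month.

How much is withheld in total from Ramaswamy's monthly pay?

$612.28

Income Tax: taxable = $4939.00 − 2×$640.00 = $3659.00
  5.8% × $3659.00 = $212.22
Solidarity Surcharge: 8.1% × $4939.00 = $400.06
Total: $212.22 + $400.06 = $612.28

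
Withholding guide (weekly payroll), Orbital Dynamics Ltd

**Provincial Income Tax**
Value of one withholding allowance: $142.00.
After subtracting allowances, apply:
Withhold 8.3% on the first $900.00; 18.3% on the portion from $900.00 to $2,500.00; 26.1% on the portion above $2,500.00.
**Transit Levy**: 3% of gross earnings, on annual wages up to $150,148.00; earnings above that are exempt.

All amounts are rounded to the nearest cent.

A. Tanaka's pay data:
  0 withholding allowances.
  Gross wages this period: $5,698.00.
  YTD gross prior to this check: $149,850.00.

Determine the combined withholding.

$1,211.12

Provincial Income Tax: taxable = $5,698.00
  $367.50 + 26.1% × ($5,698.00 − $2,500.00) = $367.50 + 26.1% × $3,198.00 = $1,202.18
Transit Levy: cap $150,148.00 − YTD $149,850.00 = $298.00 subject; 3% × $298.00 = $8.94
Total: $1,202.18 + $8.94 = $1,211.12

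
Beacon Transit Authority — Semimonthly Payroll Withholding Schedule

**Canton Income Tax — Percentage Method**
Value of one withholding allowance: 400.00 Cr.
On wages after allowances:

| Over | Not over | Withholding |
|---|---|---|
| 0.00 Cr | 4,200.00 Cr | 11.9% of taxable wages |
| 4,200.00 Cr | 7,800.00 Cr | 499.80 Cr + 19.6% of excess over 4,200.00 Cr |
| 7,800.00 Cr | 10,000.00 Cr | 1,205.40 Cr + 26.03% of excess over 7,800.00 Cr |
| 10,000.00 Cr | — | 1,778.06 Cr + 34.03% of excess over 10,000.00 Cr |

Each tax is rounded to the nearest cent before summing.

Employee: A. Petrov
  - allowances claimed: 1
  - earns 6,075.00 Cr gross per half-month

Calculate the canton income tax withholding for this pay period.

Canton Income Tax: taxable = 6,075.00 Cr − 1×400.00 Cr = 5,675.00 Cr
  499.80 Cr + 19.6% × (5,675.00 Cr − 4,200.00 Cr) = 499.80 Cr + 19.6% × 1,475.00 Cr = 788.90 Cr

788.90 Cr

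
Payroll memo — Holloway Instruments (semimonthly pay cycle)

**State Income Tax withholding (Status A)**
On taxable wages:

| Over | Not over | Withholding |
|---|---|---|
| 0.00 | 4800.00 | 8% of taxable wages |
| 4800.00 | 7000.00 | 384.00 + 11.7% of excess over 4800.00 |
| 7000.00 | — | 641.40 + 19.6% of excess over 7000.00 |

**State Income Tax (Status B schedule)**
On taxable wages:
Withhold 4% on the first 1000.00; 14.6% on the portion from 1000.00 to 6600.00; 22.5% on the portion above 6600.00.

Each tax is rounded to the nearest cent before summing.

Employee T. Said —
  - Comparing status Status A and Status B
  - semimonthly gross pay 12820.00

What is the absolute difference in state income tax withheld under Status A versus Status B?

State Income Tax (Status A): taxable = 12820.00
  641.40 + 19.6% × (12820.00 − 7000.00) = 641.40 + 19.6% × 5820.00 = 1782.12
State Income Tax (Status B): taxable = 12820.00
  857.60 + 22.5% × (12820.00 − 6600.00) = 857.60 + 22.5% × 6220.00 = 2257.10
Difference: |1782.12 − 2257.10| = 474.98 (higher under Status B)

474.98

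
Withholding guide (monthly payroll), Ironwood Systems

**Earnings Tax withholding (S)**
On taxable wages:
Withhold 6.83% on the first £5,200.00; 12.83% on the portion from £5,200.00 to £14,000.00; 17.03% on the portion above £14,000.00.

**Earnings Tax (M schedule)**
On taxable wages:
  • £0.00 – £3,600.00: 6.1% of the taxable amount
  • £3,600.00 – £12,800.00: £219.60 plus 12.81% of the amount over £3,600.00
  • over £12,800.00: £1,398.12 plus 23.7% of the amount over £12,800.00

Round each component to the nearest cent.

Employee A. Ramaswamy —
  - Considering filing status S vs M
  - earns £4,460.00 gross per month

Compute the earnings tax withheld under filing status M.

£329.77

Earnings Tax (M): taxable = £4,460.00
  £219.60 + 12.81% × (£4,460.00 − £3,600.00) = £219.60 + 12.81% × £860.00 = £329.77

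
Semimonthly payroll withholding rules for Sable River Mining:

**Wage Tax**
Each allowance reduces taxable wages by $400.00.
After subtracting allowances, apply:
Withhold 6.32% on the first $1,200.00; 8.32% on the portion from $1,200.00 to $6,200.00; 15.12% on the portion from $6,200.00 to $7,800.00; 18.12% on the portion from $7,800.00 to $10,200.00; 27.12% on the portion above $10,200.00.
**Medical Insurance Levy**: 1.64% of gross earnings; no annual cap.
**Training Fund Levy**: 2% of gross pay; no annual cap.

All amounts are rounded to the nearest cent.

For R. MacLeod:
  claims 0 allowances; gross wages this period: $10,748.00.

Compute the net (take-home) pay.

$9,039.51

Wage Tax: taxable = $10,748.00
  $1,168.64 + 27.12% × ($10,748.00 − $10,200.00) = $1,168.64 + 27.12% × $548.00 = $1,317.26
Medical Insurance Levy: 1.64% × $10,748.00 = $176.27
Training Fund Levy: 2% × $10,748.00 = $214.96
Total withheld: $1,317.26 + $176.27 + $214.96 = $1,708.49
Net pay: $10,748.00 − $1,708.49 = $9,039.51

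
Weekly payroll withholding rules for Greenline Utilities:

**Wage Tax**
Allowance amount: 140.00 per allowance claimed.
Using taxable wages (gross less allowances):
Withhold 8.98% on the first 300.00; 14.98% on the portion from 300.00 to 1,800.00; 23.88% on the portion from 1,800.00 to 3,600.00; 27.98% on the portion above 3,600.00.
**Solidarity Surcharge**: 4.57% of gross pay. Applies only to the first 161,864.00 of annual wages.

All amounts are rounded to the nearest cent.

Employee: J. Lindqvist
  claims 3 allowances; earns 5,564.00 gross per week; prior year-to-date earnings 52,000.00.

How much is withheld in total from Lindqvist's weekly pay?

Wage Tax: taxable = 5,564.00 − 3×140.00 = 5,144.00
  681.48 + 27.98% × (5,144.00 − 3,600.00) = 681.48 + 27.98% × 1,544.00 = 1,113.49
Solidarity Surcharge: 4.57% × 5,564.00 = 254.27
Total: 1,113.49 + 254.27 = 1,367.76

1,367.76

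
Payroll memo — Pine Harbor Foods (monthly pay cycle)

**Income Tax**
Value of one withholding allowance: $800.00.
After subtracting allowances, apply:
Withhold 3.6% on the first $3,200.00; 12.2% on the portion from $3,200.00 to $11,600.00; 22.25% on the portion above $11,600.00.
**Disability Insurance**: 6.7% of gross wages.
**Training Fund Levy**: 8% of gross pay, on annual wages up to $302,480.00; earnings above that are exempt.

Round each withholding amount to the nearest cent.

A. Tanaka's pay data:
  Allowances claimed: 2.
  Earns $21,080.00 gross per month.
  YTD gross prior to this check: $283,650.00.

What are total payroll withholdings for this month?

Income Tax: taxable = $21,080.00 − 2×$800.00 = $19,480.00
  $1,140.00 + 22.25% × ($19,480.00 − $11,600.00) = $1,140.00 + 22.25% × $7,880.00 = $2,893.30
Disability Insurance: 6.7% × $21,080.00 = $1,412.36
Training Fund Levy: cap $302,480.00 − YTD $283,650.00 = $18,830.00 subject; 8% × $18,830.00 = $1,506.40
Total: $2,893.30 + $1,412.36 + $1,506.40 = $5,812.06

$5,812.06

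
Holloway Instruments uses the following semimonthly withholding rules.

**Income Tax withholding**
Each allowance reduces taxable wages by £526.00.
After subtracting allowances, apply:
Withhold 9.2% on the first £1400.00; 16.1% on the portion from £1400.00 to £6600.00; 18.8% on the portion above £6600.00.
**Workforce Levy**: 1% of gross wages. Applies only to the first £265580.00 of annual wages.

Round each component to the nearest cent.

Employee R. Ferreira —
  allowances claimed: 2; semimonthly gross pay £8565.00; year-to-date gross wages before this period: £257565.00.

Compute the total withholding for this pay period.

£1217.79

Income Tax: taxable = £8565.00 − 2×£526.00 = £7513.00
  £966.00 + 18.8% × (£7513.00 − £6600.00) = £966.00 + 18.8% × £913.00 = £1137.64
Workforce Levy: cap £265580.00 − YTD £257565.00 = £8015.00 subject; 1% × £8015.00 = £80.15
Total: £1137.64 + £80.15 = £1217.79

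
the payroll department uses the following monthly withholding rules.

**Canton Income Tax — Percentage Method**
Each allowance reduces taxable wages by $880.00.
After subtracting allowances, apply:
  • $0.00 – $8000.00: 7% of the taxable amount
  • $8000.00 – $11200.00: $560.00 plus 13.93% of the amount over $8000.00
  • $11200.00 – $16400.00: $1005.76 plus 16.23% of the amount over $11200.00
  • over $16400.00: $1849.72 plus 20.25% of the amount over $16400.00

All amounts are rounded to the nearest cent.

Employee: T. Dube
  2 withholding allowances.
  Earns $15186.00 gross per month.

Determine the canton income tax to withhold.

$1367.04

Canton Income Tax: taxable = $15186.00 − 2×$880.00 = $13426.00
  $1005.76 + 16.23% × ($13426.00 − $11200.00) = $1005.76 + 16.23% × $2226.00 = $1367.04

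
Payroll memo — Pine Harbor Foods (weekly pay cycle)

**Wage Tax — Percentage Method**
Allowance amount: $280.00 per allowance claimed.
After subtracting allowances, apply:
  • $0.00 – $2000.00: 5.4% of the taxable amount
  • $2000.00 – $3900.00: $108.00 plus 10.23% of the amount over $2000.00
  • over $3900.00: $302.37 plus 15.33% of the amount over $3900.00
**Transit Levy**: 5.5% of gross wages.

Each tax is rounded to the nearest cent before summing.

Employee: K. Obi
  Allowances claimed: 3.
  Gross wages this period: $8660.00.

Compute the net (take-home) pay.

Wage Tax: taxable = $8660.00 − 3×$280.00 = $7820.00
  $302.37 + 15.33% × ($7820.00 − $3900.00) = $302.37 + 15.33% × $3920.00 = $903.31
Transit Levy: 5.5% × $8660.00 = $476.30
Total withheld: $903.31 + $476.30 = $1379.61
Net pay: $8660.00 − $1379.61 = $7280.39

$7280.39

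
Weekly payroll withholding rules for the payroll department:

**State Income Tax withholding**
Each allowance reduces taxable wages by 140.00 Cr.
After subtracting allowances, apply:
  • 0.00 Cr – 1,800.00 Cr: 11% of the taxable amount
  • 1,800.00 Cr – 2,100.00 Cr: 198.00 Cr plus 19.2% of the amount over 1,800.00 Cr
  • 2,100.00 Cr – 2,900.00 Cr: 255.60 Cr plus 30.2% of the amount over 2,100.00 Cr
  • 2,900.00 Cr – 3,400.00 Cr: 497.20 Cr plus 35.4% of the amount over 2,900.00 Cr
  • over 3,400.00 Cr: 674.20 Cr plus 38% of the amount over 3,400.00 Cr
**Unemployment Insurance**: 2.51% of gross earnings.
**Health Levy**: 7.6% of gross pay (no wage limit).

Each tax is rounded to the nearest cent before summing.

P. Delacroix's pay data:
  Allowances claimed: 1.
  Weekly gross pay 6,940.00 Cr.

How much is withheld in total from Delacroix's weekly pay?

2,667.83 Cr

State Income Tax: taxable = 6,940.00 Cr − 1×140.00 Cr = 6,800.00 Cr
  674.20 Cr + 38% × (6,800.00 Cr − 3,400.00 Cr) = 674.20 Cr + 38% × 3,400.00 Cr = 1,966.20 Cr
Unemployment Insurance: 2.51% × 6,940.00 Cr = 174.19 Cr
Health Levy: 7.6% × 6,940.00 Cr = 527.44 Cr
Total: 1,966.20 Cr + 174.19 Cr + 527.44 Cr = 2,667.83 Cr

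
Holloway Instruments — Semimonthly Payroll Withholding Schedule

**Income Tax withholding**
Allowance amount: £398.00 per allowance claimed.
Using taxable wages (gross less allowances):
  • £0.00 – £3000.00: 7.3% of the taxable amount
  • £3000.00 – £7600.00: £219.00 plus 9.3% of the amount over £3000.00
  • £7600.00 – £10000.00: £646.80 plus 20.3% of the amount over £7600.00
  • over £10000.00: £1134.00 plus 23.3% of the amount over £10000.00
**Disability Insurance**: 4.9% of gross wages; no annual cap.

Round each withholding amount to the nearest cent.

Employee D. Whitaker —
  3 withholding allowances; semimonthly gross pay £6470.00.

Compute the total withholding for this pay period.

Income Tax: taxable = £6470.00 − 3×£398.00 = £5276.00
  £219.00 + 9.3% × (£5276.00 − £3000.00) = £219.00 + 9.3% × £2276.00 = £430.67
Disability Insurance: 4.9% × £6470.00 = £317.03
Total: £430.67 + £317.03 = £747.70

£747.70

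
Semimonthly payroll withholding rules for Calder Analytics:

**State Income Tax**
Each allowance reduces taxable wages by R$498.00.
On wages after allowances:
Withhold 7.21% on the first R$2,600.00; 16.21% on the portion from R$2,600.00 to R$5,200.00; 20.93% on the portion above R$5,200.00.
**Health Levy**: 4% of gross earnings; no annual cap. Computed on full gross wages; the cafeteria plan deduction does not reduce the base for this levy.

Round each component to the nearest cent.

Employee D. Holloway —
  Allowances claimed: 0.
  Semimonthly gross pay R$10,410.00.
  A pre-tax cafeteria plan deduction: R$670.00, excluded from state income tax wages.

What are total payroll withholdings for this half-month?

State Income Tax: taxable = R$10,410.00 − R$670.00 = R$9,740.00
  R$608.92 + 20.93% × (R$9,740.00 − R$5,200.00) = R$608.92 + 20.93% × R$4,540.00 = R$1,559.14
Health Levy: 4% × R$10,410.00 = R$416.40
Total: R$1,559.14 + R$416.40 = R$1,975.54

R$1,975.54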